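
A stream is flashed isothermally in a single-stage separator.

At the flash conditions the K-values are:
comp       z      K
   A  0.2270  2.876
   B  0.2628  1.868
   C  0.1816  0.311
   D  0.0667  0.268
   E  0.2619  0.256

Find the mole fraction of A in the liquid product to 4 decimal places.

x_A = 0.1488

Iterate (Newton) starting at β = 0.58:
  β = 0.5800: g = -0.28034, g' = -1.0665 → β = 0.3171
  β = 0.3171: g = -0.03285, g' = -0.8859 → β = 0.2801
  β = 0.2801: g = 0.00008, g' = -0.8917 → β = 0.2802
Converged at β = 0.2802.
Compositions from xᵢ = zᵢ/(1+β(Kᵢ−1)), yᵢ = Kᵢxᵢ:
  A: x = 0.1488, y = 0.4279
  B: x = 0.2114, y = 0.3949
  C: x = 0.2250, y = 0.0700
  D: x = 0.0839, y = 0.0225
  E: x = 0.3309, y = 0.0847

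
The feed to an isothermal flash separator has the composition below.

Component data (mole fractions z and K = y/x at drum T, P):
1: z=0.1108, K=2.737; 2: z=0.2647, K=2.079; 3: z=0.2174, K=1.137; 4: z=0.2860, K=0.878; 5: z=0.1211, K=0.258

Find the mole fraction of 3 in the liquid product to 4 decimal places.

Iterate (Newton) starting at β = 0.46:
  β = 0.4600: g = 0.15249, g' = -0.4030 → β = 0.8384
  β = 0.8384: g = -0.02161, g' = -0.6158 → β = 0.8033
  β = 0.8033: g = -0.00095, g' = -0.5638 → β = 0.8016
Converged at β = 0.8016.
Compositions from xᵢ = zᵢ/(1+β(Kᵢ−1)), yᵢ = Kᵢxᵢ:
  1: x = 0.0463, y = 0.1268
  2: x = 0.1419, y = 0.2951
  3: x = 0.1959, y = 0.2227
  4: x = 0.3170, y = 0.2783
  5: x = 0.2989, y = 0.0771

x_3 = 0.1959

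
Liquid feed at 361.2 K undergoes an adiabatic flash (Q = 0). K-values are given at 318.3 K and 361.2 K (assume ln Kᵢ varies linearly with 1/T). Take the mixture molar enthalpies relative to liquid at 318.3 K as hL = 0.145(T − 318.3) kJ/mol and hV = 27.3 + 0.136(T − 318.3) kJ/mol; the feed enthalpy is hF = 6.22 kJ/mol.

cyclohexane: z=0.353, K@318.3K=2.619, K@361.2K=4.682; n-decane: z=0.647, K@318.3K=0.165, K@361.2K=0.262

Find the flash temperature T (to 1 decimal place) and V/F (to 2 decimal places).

T = 332.9 K, V/F = 0.15

Adiabatic flash: solve Rachford–Rice at each trial T, then check hF = ψ·hV(T) + (1−ψ)·hL(T).
  T = 318.3 K: K = (2.619, 0.165), RR gives ψ = 0.023, H_out = 0.631 kJ/mol
  T = 361.2 K: K = (4.682, 0.262), RR gives ψ = 0.303, H_out = 14.365 kJ/mol
  T = 339.8 K: K = (3.569, 0.211), RR gives ψ = 0.196, H_out = 8.419 kJ/mol
  T = 329.1 K: K = (3.075, 0.187), RR gives ψ = 0.123, H_out = 4.902 kJ/mol
  T = 334.5 K: K = (3.319, 0.199), RR gives ψ = 0.162, H_out = 6.744 kJ/mol
  T = 331.8 K: K = (3.196, 0.193), RR gives ψ = 0.143, H_out = 5.842 kJ/mol
  T = 333.1 K: K = (3.255, 0.196), RR gives ψ = 0.152, H_out = 6.281 kJ/mol
Linear interpolation between T = 331.8 (H_out = 5.842) and T = 333.1 (H_out = 6.281) on hF = 6.22 gives T ≈ 332.9 K, at which ψ = 0.15.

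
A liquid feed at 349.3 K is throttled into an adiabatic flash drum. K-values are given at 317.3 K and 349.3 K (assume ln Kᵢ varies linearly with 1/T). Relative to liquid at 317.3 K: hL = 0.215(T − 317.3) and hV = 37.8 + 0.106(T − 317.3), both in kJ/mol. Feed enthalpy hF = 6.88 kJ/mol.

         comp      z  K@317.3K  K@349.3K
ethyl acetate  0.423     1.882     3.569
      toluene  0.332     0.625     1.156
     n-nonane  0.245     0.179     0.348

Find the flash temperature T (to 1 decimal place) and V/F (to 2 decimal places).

T = 319.5 K, V/F = 0.17

Adiabatic flash: solve Rachford–Rice at each trial T, then check hF = ψ·hV(T) + (1−ψ)·hL(T).
  T = 317.3 K: K = (1.882, 0.625, 0.179), RR gives ψ = 0.089, H_out = 3.374 kJ/mol
  T = 349.3 K: K = (3.569, 1.156, 0.348), RR gives ψ = 0.885, H_out = 37.239 kJ/mol
  T = 333.3 K: K = (2.632, 0.863, 0.254), RR gives ψ = 0.556, H_out = 23.484 kJ/mol
  T = 325.3 K: K = (2.235, 0.737, 0.214), RR gives ψ = 0.355, H_out = 14.817 kJ/mol
  T = 321.3 K: K = (2.053, 0.679, 0.196), RR gives ψ = 0.233, H_out = 9.582 kJ/mol
  T = 319.3 K: K = (1.966, 0.652, 0.187), RR gives ψ = 0.165, H_out = 6.626 kJ/mol
Linear interpolation between T = 319.3 (H_out = 6.626) and T = 321.3 (H_out = 9.582) on hF = 6.88 gives T ≈ 319.5 K, at which ψ = 0.17.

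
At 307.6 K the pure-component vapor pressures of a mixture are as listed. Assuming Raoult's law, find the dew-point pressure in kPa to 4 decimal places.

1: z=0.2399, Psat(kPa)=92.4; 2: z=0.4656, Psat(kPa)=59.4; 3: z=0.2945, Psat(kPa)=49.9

Pdew = 61.2126 kPa

At the dew point ψ → 1, so Σzᵢ/Kᵢ = 1 with Kᵢ = Pᵢˢᵃᵗ/P ⇒ 1/P = Σzᵢ/Pᵢˢᵃᵗ.
1/P = 0.2399/92.4 + 0.4656/59.4 + 0.2945/49.9 = 0.0163365 ⇒ P = 61.2126 kPa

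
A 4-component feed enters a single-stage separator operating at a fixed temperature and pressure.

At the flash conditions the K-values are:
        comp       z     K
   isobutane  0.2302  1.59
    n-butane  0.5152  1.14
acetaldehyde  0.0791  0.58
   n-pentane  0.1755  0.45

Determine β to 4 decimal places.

Iterate (Newton) starting at β = 0.61:
  β = 0.6100: g = -0.02360, g' = -0.1974 → β = 0.4904
  β = 0.4904: g = -0.00119, g' = -0.1787 → β = 0.4838
Converged at β = 0.4838.

β = 0.4838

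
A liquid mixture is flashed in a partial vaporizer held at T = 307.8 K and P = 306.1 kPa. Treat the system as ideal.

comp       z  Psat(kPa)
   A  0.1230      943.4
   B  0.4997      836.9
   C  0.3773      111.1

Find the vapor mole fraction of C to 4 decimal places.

Raoult's law: Kᵢ = Pᵢˢᵃᵗ/P = Pᵢˢᵃᵗ/306.1.
  K_A = 943.4/306.1 = 3.081999, K_B = 836.9/306.1 = 2.734074, K_C = 111.1/306.1 = 0.362953
Newton–Raphson from β = 0.37:
  β = 0.3700: g = 0.35802, g' = -0.9898 → β = 0.7317
  β = 0.7317: g = 0.03320, g' = -0.9129 → β = 0.7681
  β = 0.7681: g = -0.00051, g' = -0.9423 → β = 0.7675
Converged at β = 0.7675.
Compositions from xᵢ = zᵢ/(1+β(Kᵢ−1)), yᵢ = Kᵢxᵢ:
  A: x = 0.0473, y = 0.1459
  B: x = 0.2144, y = 0.5861
  C: x = 0.7383, y = 0.2680

y_C = 0.2680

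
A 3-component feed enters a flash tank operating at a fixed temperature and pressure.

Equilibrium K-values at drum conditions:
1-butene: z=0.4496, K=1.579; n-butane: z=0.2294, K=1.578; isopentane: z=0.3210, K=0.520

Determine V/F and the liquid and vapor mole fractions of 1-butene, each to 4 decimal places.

V/F = 0.8599, x_1-butene = 0.3002, y_1-butene = 0.4740

Newton–Raphson from V/F = 0.44:
  V/F = 0.4400: g = 0.11784, g' = -0.2633 → V/F = 0.8875
  V/F = 0.8875: g = -0.00885, g' = -0.3237 → V/F = 0.8602
  V/F = 0.8602: g = -0.00011, g' = -0.3159 → V/F = 0.8599
Converged at V/F = 0.8599.
Compositions from xᵢ = zᵢ/(1+V/F(Kᵢ−1)), yᵢ = Kᵢxᵢ:
  1-butene: x = 0.3002, y = 0.4740
  n-butane: x = 0.1532, y = 0.2418
  isopentane: x = 0.5466, y = 0.2842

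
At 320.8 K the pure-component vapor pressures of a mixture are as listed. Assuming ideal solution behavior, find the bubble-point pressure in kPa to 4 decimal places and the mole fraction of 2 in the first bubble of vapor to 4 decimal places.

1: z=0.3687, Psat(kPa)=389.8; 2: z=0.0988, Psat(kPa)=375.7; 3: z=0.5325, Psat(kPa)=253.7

At the bubble point ψ → 0, so ΣzᵢKᵢ = 1 with Kᵢ = Pᵢˢᵃᵗ/P ⇒ P = ΣzᵢPᵢˢᵃᵗ.
P = 0.3687·389.8 + 0.0988·375.7 + 0.5325·253.7 = 315.9337 kPa
yᵢ = zᵢPᵢˢᵃᵗ/P ⇒ y_2 = 0.0988·375.7/315.9337 = 0.1175

Pbub = 315.9337 kPa, y_2 = 0.1175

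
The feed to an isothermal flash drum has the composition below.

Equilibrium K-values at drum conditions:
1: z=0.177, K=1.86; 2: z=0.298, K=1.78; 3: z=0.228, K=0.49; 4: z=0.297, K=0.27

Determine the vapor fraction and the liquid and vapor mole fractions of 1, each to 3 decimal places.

Iterate (Newton) starting at ψ = 0.5:
  ψ = 0.500: g = -0.2238, g' = -0.657 → ψ = 0.159
  ψ = 0.159: g = -0.0313, g' = -0.518 → ψ = 0.099
Converged at ψ = 0.099.
Compositions from xᵢ = zᵢ/(1+ψ(Kᵢ−1)), yᵢ = Kᵢxᵢ:
  1: x = 0.163, y = 0.303
  2: x = 0.277, y = 0.492
  3: x = 0.240, y = 0.118
  4: x = 0.320, y = 0.086

ψ = 0.099, x_1 = 0.163, y_1 = 0.303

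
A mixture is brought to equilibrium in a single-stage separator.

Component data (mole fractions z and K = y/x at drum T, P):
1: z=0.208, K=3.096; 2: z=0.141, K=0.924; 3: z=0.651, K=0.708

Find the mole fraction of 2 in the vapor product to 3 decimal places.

y_2 = 0.135

Let β = V/F and solve Σ zᵢ(Kᵢ−1)/(1+β(Kᵢ−1)) = 0.
Feasibility: ΣzᵢKᵢ = 1.235, Σzᵢ/Kᵢ = 1.139 — both > 1, two phases present.
Newton–Raphson from β = 0.5:
  β = 0.500: g = -0.0209, g' = -0.295 → β = 0.429
  β = 0.429: g = 0.0011, g' = -0.327 → β = 0.433
Converged at β = 0.433.
Compositions from xᵢ = zᵢ/(1+β(Kᵢ−1)), yᵢ = Kᵢxᵢ:
  1: x = 0.109, y = 0.338
  2: x = 0.146, y = 0.135
  3: x = 0.745, y = 0.528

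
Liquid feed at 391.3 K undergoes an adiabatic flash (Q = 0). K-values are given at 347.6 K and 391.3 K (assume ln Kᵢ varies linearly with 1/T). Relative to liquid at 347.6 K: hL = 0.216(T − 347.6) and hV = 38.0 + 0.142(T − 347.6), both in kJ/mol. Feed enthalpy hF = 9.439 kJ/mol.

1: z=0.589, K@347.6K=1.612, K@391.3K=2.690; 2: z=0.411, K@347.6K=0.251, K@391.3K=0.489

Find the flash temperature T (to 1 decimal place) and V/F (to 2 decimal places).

Adiabatic flash: solve Rachford–Rice at each trial T, then check hF = ψ·hV(T) + (1−ψ)·hL(T).
  T = 347.6 K: K = (1.612, 0.251), RR gives ψ = 0.115, H_out = 4.363 kJ/mol
  T = 391.3 K: K = (2.690, 0.489), RR gives ψ = 0.909, H_out = 41.057 kJ/mol
  T = 369.5 K: K = (2.115, 0.358), RR gives ψ = 0.548, H_out = 24.680 kJ/mol
  T = 358.6 K: K = (1.855, 0.301), RR gives ψ = 0.363, H_out = 15.865 kJ/mol
  T = 353.1 K: K = (1.731, 0.275), RR gives ψ = 0.251, H_out = 10.622 kJ/mol
  T = 350.4 K: K = (1.672, 0.263), RR gives ψ = 0.188, H_out = 7.710 kJ/mol
  T = 351.8 K: K = (1.703, 0.270), RR gives ψ = 0.221, H_out = 9.254 kJ/mol
Linear interpolation between T = 351.8 (H_out = 9.254) and T = 353.1 (H_out = 10.622) on hF = 9.439 gives T ≈ 352.0 K, at which ψ = 0.23.

T = 352.0 K, V/F = 0.23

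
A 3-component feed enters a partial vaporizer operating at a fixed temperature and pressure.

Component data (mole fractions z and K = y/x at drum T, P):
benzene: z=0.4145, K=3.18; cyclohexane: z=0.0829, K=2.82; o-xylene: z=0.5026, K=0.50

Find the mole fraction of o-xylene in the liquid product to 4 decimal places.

x_o-xylene = 0.8087

Let β = V/F and solve Σ zᵢ(Kᵢ−1)/(1+β(Kᵢ−1)) = 0.
Feasibility: ΣzᵢKᵢ = 1.8032, Σzᵢ/Kᵢ = 1.1649 — both > 1, two phases present.
Newton–Raphson from β = 0.5:
  β = 0.5000: g = 0.17628, g' = -0.7496 → β = 0.7352
  β = 0.7352: g = 0.01436, g' = -0.6552 → β = 0.7571
Converged at β = 0.7571.
Compositions from xᵢ = zᵢ/(1+β(Kᵢ−1)), yᵢ = Kᵢxᵢ:
  benzene: x = 0.1564, y = 0.4973
  cyclohexane: x = 0.0349, y = 0.0983
  o-xylene: x = 0.8087, y = 0.4044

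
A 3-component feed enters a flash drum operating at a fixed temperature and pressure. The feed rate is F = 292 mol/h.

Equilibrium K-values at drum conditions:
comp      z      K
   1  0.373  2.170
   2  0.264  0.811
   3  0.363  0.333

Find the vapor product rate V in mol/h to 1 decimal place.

V = 70.2 mol/h

Let β = V/F and solve Σ zᵢ(Kᵢ−1)/(1+β(Kᵢ−1)) = 0.
Check two-phase: ΣzᵢKᵢ = 1.144 > 1 and Σzᵢ/Kᵢ = 1.588 > 1, so g(0) = 0.144 > 0 and g(1) = -0.588 < 0.
Iterate (Newton) starting at β = 0.5:
  β = 0.500: g = -0.1430, g' = -0.578 → β = 0.253
  β = 0.253: g = -0.0068, g' = -0.548 → β = 0.240
Converged at β = 0.240.
Then V = β·F = 0.2404·292 = 70.2 mol/h and L = F − V = 221.8 mol/h.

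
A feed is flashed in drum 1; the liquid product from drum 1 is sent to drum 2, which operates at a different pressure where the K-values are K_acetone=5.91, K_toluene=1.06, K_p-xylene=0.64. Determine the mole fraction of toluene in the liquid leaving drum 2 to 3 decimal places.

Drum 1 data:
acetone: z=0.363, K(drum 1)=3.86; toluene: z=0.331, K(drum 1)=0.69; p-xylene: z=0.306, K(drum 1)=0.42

Drum 1:
Iterate (Newton) starting at ψ₁ = 0.5:
  ψ₁ = 0.500: g = 0.0558, g' = -0.752 → ψ₁ = 0.574
  ψ₁ = 0.574: g = 0.0019, g' = -0.704 → ψ₁ = 0.577
Converged at ψ₁ = 0.577.
Drum-1 compositions:
  acetone: x = 0.137, y = 0.529
  toluene: x = 0.403, y = 0.278
  p-xylene: x = 0.460, y = 0.193
Drum-2 feed = drum-1 liquid: z₂ = (0.1370, 0.4031, 0.4599).
Drum 2:
Let ψ₂ = V/F and solve Σ zᵢ(Kᵢ−1)/(1+ψ₂(Kᵢ−1)) = 0.
g(0) = ΣzᵢKᵢ − 1 = 0.531 and g(1) = 1 − Σzᵢ/Kᵢ = -0.122, so a root lies in (0, 1).
Newton iteration, ψ₂⁰ = 0.5:
  ψ₂ = 0.500: g = 0.0162, g' = -0.367 → ψ₂ = 0.544
  ψ₂ = 0.544: g = 0.0006, g' = -0.338 → ψ₂ = 0.546
Converged at ψ₂ = 0.546.
  acetone: x = 0.037, y = 0.220
  toluene: x = 0.390, y = 0.414
  p-xylene: x = 0.572, y = 0.366

x_toluene (drum 2) = 0.390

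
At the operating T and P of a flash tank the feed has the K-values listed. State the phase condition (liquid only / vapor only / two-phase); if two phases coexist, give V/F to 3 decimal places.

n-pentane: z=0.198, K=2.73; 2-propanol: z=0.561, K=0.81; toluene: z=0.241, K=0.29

ΣzᵢKᵢ = 1.065; Σzᵢ/Kᵢ = 1.596.
Both exceed 1, so a two-phase solution exists.
Material balance + equilibrium reduce to Σ zᵢ(Kᵢ−1)/(1+ψ(Kᵢ−1)) = 0.
Newton iteration, ψ⁰ = 0.47:
  ψ = 0.470: g = -0.1849, g' = -0.478 → ψ = 0.083
  ψ = 0.083: g = 0.0092, g' = -0.611 → ψ = 0.098
  ψ = 0.098: g = 0.0001, g' = -0.594 → ψ = 0.099
Converged at ψ = 0.099.

two-phase, V/F = 0.099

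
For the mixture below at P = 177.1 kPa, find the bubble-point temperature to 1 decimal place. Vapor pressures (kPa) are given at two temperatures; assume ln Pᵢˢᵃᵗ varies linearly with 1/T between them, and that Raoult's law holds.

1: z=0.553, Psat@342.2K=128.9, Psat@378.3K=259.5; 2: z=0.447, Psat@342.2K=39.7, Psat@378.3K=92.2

T = 376.0 K

Bubble-point temperature: ΣzᵢPᵢˢᵃᵗ(T) = P. Interpolate ln Pᵢˢᵃᵗ = aᵢ + bᵢ/T.
  T = 342.2 K: ΣzᵢPᵢˢᵃᵗ = 89.03 kPa
  T = 378.3 K: ΣzᵢPᵢˢᵃᵗ = 184.72 kPa
  T = 360.2 K: ΣzᵢPᵢˢᵃᵗ = 130.42 kPa
  T = 369.2 K: ΣzᵢPᵢˢᵃᵗ = 155.71 kPa
  T = 373.8 K: ΣzᵢPᵢˢᵃᵗ = 169.93 kPa
  T = 376.1 K: ΣzᵢPᵢˢᵃᵗ = 177.37 kPa
Interpolating between 373.8 K and 376.1 K gives T ≈ 376.0 K.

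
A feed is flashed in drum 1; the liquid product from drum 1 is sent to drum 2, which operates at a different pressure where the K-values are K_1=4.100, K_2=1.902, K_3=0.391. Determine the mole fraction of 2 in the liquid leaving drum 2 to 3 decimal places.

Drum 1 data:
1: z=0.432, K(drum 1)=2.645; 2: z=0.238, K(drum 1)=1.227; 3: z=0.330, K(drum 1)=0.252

x_2 (drum 2) = 0.155

Drum 1:
Material balance + equilibrium reduce to Σ zᵢ(Kᵢ−1)/(1+ψ₁(Kᵢ−1)) = 0.
g(0) = ΣzᵢKᵢ − 1 = 0.518 and g(1) = 1 − Σzᵢ/Kᵢ = -0.667, so a root lies in (0, 1).
Iterate (Newton) starting at ψ₁ = 0.5:
  ψ₁ = 0.500: g = 0.0441, g' = -0.833 → ψ₁ = 0.553
  ψ₁ = 0.553: g = -0.0008, g' = -0.867 → ψ₁ = 0.552
Converged at ψ₁ = 0.552.
Drum-1 compositions:
  1: x = 0.226, y = 0.599
  2: x = 0.211, y = 0.260
  3: x = 0.562, y = 0.142
Drum-2 feed = drum-1 liquid: z₂ = (0.2264, 0.2115, 0.5621).
Drum 2:
Newton–Raphson from ψ₂ = 0.5:
  ψ₂ = 0.500: g = -0.0855, g' = -0.847 → ψ₂ = 0.399
  ψ₂ = 0.399: g = 0.0017, g' = -0.892 → ψ₂ = 0.401
Converged at ψ₂ = 0.401.
  1: x = 0.101, y = 0.414
  2: x = 0.155, y = 0.295
  3: x = 0.744, y = 0.291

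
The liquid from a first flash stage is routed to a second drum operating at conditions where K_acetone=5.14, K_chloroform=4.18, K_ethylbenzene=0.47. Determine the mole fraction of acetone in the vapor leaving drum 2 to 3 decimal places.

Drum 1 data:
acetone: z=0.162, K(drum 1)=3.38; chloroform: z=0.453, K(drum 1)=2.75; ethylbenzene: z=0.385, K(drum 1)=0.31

y_acetone (drum 2) = 0.144

Drum 1:
Rachford–Rice: g(ψ₁) = Σ zᵢ(Kᵢ−1)/(1+ψ₁(Kᵢ−1)) = 0.
Feasibility: ΣzᵢKᵢ = 1.913, Σzᵢ/Kᵢ = 1.455 — both > 1, two phases present.
Iterate (Newton) starting at ψ₁ = 0.34:
  ψ₁ = 0.340: g = 0.3631, g' = -1.139 → ψ₁ = 0.659
  ψ₁ = 0.659: g = 0.0312, g' = -1.055 → ψ₁ = 0.688
Converged at ψ₁ = 0.688.
Drum-1 compositions:
  acetone: x = 0.061, y = 0.208
  chloroform: x = 0.206, y = 0.565
  ethylbenzene: x = 0.733, y = 0.227
Drum-2 feed = drum-1 liquid: z₂ = (0.0614, 0.2055, 0.7331).
Drum 2:
Material balance + equilibrium reduce to Σ zᵢ(Kᵢ−1)/(1+ψ₂(Kᵢ−1)) = 0.
g(0) = ΣzᵢKᵢ − 1 = 0.519 and g(1) = 1 − Σzᵢ/Kᵢ = -0.621, so a root lies in (0, 1).
Iterate (Newton) starting at ψ₂ = 0.5:
  ψ₂ = 0.500: g = -0.1935, g' = -0.803 → ψ₂ = 0.259
  ψ₂ = 0.259: g = 0.0307, g' = -1.147 → ψ₂ = 0.286
  ψ₂ = 0.286: g = 0.0010, g' = -1.077 → ψ₂ = 0.287
Converged at ψ₂ = 0.287.
  acetone: x = 0.028, y = 0.144
  chloroform: x = 0.108, y = 0.449
  ethylbenzene: x = 0.864, y = 0.406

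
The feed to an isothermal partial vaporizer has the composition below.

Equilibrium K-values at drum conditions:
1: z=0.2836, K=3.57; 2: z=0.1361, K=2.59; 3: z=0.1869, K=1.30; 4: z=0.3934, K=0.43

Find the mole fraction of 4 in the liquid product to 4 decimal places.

x_4 = 0.6889

Rachford–Rice: g(V/F) = Σ zᵢ(Kᵢ−1)/(1+V/F(Kᵢ−1)) = 0.
Check two-phase: ΣzᵢKᵢ = 1.7771 > 1 and Σzᵢ/Kᵢ = 1.1906 > 1, so g(0) = 0.7771 > 0 and g(1) = -0.1906 < 0.
Newton–Raphson from V/F = 0.57:
  V/F = 0.5700: g = 0.12494, g' = -0.6957 → V/F = 0.7496
  V/F = 0.7496: g = 0.00204, g' = -0.6912 → V/F = 0.7525
Converged at V/F = 0.7525.
Compositions from xᵢ = zᵢ/(1+V/F(Kᵢ−1)), yᵢ = Kᵢxᵢ:
  1: x = 0.0967, y = 0.3451
  2: x = 0.0620, y = 0.1605
  3: x = 0.1525, y = 0.1982
  4: x = 0.6889, y = 0.2962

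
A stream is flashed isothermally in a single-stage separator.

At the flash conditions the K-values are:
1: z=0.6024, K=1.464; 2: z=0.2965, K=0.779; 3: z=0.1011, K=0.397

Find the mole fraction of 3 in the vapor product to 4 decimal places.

Newton–Raphson from β = 0.5:
  β = 0.5000: g = 0.06593, g' = -0.1791 → β = 0.8681
  β = 0.8681: g = -0.00977, g' = -0.2500 → β = 0.8291
  β = 0.8291: g = -0.00027, g' = -0.2363 → β = 0.8279
Converged at β = 0.8279.
Compositions from xᵢ = zᵢ/(1+β(Kᵢ−1)), yᵢ = Kᵢxᵢ:
  1: x = 0.4352, y = 0.6372
  2: x = 0.3629, y = 0.2827
  3: x = 0.2019, y = 0.0801

y_3 = 0.0801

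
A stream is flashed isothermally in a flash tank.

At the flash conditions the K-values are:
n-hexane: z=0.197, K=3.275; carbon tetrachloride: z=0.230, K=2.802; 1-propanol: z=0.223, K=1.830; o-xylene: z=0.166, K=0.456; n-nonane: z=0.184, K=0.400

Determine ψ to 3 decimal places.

ψ = 0.892

Rachford–Rice: g(ψ) = Σ zᵢ(Kᵢ−1)/(1+ψ(Kᵢ−1)) = 0.
g(0) = ΣzᵢKᵢ − 1 = 0.847 and g(1) = 1 − Σzᵢ/Kᵢ = -0.088, so a root lies in (0, 1).
Newton–Raphson from ψ = 0.54:
  ψ = 0.540: g = 0.2478, g' = -0.714 → ψ = 0.887
  ψ = 0.887: g = 0.0040, g' = -0.760 → ψ = 0.892
Converged at ψ = 0.892.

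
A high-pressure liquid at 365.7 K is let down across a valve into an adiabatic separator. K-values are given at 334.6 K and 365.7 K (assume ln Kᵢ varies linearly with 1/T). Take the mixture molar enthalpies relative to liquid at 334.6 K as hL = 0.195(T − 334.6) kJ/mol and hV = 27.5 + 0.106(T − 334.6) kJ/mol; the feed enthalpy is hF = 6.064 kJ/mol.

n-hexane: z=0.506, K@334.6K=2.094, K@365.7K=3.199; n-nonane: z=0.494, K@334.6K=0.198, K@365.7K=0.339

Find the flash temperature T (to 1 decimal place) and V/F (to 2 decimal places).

Adiabatic flash: solve Rachford–Rice at each trial T, then check hF = ψ·hV(T) + (1−ψ)·hL(T).
  T = 334.6 K: K = (2.094, 0.198), RR gives ψ = 0.179, H_out = 4.933 kJ/mol
  T = 365.7 K: K = (3.199, 0.339), RR gives ψ = 0.541, H_out = 19.441 kJ/mol
  T = 350.1 K: K = (2.611, 0.262), RR gives ψ = 0.379, H_out = 12.921 kJ/mol
  T = 342.4 K: K = (2.346, 0.229), RR gives ψ = 0.289, H_out = 9.266 kJ/mol
  T = 338.5 K: K = (2.218, 0.213), RR gives ψ = 0.237, H_out = 7.202 kJ/mol
  T = 336.6 K: K = (2.157, 0.206), RR gives ψ = 0.210, H_out = 6.126 kJ/mol
Linear interpolation between T = 334.6 (H_out = 4.933) and T = 336.6 (H_out = 6.126) on hF = 6.064 gives T ≈ 336.5 K, at which ψ = 0.21.

T = 336.5 K, V/F = 0.21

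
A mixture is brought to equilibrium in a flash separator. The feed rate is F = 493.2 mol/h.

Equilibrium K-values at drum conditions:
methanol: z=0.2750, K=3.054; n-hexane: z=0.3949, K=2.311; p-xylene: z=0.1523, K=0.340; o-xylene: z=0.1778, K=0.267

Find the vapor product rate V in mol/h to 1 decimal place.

Rachford–Rice: g(V/F) = Σ zᵢ(Kᵢ−1)/(1+V/F(Kᵢ−1)) = 0.
g(0) = ΣzᵢKᵢ − 1 = 0.8517 and g(1) = 1 − Σzᵢ/Kᵢ = -0.3748, so a root lies in (0, 1).
Newton iteration, V/F⁰ = 0.5:
  V/F = 0.5000: g = 0.23563, g' = -0.9158 → V/F = 0.7573
  V/F = 0.7573: g = -0.01306, g' = -1.0963 → V/F = 0.7454
  V/F = 0.7454: g = -0.00012, g' = -1.0760 → V/F = 0.7453
Converged at V/F = 0.7453.
Then V = V/F·F = 0.7453·493.2 = 367.6 mol/h and L = F − V = 125.6 mol/h.

V = 367.6 mol/h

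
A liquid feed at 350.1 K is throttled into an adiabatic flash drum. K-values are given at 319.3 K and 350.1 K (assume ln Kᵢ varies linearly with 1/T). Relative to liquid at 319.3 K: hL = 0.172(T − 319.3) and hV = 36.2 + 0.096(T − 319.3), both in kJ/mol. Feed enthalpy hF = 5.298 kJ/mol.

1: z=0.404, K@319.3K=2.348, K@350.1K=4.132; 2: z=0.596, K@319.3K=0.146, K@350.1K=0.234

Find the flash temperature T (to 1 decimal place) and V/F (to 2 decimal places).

T = 325.3 K, V/F = 0.12

Adiabatic flash: solve Rachford–Rice at each trial T, then check hF = ψ·hV(T) + (1−ψ)·hL(T).
  T = 319.3 K: K = (2.348, 0.146), RR gives ψ = 0.031, H_out = 1.120 kJ/mol
  T = 350.1 K: K = (4.132, 0.234), RR gives ψ = 0.337, H_out = 16.712 kJ/mol
  T = 334.7 K: K = (3.156, 0.187), RR gives ψ = 0.220, H_out = 10.367 kJ/mol
  T = 327.0 K: K = (2.731, 0.166), RR gives ψ = 0.140, H_out = 6.310 kJ/mol
  T = 323.1 K: K = (2.532, 0.156), RR gives ψ = 0.089, H_out = 3.865 kJ/mol
  T = 325.1 K: K = (2.633, 0.161), RR gives ψ = 0.116, H_out = 5.160 kJ/mol
Linear interpolation between T = 325.1 (H_out = 5.160) and T = 327.0 (H_out = 6.310) on hF = 5.298 gives T ≈ 325.3 K, at which ψ = 0.12.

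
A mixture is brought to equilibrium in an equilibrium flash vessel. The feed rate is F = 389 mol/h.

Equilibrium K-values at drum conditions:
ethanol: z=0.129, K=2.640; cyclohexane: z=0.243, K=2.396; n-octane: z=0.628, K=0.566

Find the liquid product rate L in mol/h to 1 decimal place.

L = 221.0 mol/h

Material balance + equilibrium reduce to Σ zᵢ(Kᵢ−1)/(1+V/F(Kᵢ−1)) = 0.
Feasibility: ΣzᵢKᵢ = 1.278, Σzᵢ/Kᵢ = 1.260 — both > 1, two phases present.
Newton–Raphson from V/F = 0.32:
  V/F = 0.320: g = 0.0567, g' = -0.535 → V/F = 0.426
  V/F = 0.426: g = 0.0029, g' = -0.484 → V/F = 0.432
Converged at V/F = 0.432.
Then V = V/F·F = 0.4320·389 = 168.0 mol/h and L = F − V = 221.0 mol/h.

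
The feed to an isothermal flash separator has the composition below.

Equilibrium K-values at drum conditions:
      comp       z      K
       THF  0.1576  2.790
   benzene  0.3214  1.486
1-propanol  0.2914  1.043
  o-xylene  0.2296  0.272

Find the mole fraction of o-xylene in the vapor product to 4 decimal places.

Let β = V/F and solve Σ zᵢ(Kᵢ−1)/(1+β(Kᵢ−1)) = 0.
Check two-phase: ΣzᵢKᵢ = 1.2837 > 1 and Σzᵢ/Kᵢ = 1.3963 > 1, so g(0) = 0.2837 > 0 and g(1) = -0.3963 < 0.
Iterate (Newton) starting at β = 0.35:
  β = 0.3500: g = 0.09498, g' = -0.4660 → β = 0.5538
  β = 0.5538: g = -0.00309, g' = -0.5166 → β = 0.5478
Converged at β = 0.5478.
Compositions from xᵢ = zᵢ/(1+β(Kᵢ−1)), yᵢ = Kᵢxᵢ:
  THF: x = 0.0796, y = 0.2220
  benzene: x = 0.2538, y = 0.3772
  1-propanol: x = 0.2847, y = 0.2969
  o-xylene: x = 0.3819, y = 0.1039

y_o-xylene = 0.1039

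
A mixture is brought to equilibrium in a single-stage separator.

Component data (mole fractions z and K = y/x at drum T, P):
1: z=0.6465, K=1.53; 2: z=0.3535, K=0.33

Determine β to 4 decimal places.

Let β = V/F and solve Σ zᵢ(Kᵢ−1)/(1+β(Kᵢ−1)) = 0.
Check two-phase: ΣzᵢKᵢ = 1.1058 > 1 and Σzᵢ/Kᵢ = 1.4938 > 1, so g(0) = 0.1058 > 0 and g(1) = -0.4938 < 0.
Iterate (Newton) starting at β = 0.5:
  β = 0.5000: g = -0.08529, g' = -0.4723 → β = 0.3194
  β = 0.3194: g = -0.00830, g' = -0.3897 → β = 0.2981
  β = 0.2981: g = -0.00007, g' = -0.3832 → β = 0.2979
Converged at β = 0.2979.

β = 0.2979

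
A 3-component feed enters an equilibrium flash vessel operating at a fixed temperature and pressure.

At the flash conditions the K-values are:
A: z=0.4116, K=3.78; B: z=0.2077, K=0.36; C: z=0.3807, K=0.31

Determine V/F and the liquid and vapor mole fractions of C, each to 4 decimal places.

Material balance + equilibrium reduce to Σ zᵢ(Kᵢ−1)/(1+V/F(Kᵢ−1)) = 0.
Feasibility: ΣzᵢKᵢ = 1.7486, Σzᵢ/Kᵢ = 1.9139 — both > 1, two phases present.
Newton iteration, V/F⁰ = 0.5:
  V/F = 0.5000: g = -0.11776, g' = -1.1633 → V/F = 0.3988
  V/F = 0.3988: g = 0.00178, g' = -1.2138 → V/F = 0.4002
Converged at V/F = 0.4002.
Compositions from xᵢ = zᵢ/(1+V/F(Kᵢ−1)), yᵢ = Kᵢxᵢ:
  A: x = 0.1948, y = 0.7364
  B: x = 0.2792, y = 0.1005
  C: x = 0.5260, y = 0.1630

V/F = 0.4002, x_C = 0.5260, y_C = 0.1630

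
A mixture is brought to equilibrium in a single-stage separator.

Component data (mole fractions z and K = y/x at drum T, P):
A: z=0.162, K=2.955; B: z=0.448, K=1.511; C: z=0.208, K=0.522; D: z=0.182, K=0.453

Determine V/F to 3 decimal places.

V/F = 0.680

Newton–Raphson from V/F = 0.5:
  V/F = 0.500: g = 0.0748, g' = -0.418 → V/F = 0.679
  V/F = 0.679: g = 0.0004, g' = -0.421 → V/F = 0.680
Converged at V/F = 0.680.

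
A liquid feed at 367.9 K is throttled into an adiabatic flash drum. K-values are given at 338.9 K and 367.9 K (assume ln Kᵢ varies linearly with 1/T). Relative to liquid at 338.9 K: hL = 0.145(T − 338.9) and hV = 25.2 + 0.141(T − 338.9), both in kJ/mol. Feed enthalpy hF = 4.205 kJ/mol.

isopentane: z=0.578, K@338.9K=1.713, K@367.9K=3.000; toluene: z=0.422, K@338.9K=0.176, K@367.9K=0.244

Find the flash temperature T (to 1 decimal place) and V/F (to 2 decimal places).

T = 340.5 K, V/F = 0.16

Adiabatic flash: solve Rachford–Rice at each trial T, then check hF = ψ·hV(T) + (1−ψ)·hL(T).
  T = 338.9 K: K = (1.713, 0.176), RR gives ψ = 0.110, H_out = 2.762 kJ/mol
  T = 367.9 K: K = (3.000, 0.244), RR gives ψ = 0.554, H_out = 18.090 kJ/mol
  T = 353.4 K: K = (2.293, 0.209), RR gives ψ = 0.404, H_out = 12.261 kJ/mol
  T = 346.1 K: K = (1.986, 0.192), RR gives ψ = 0.287, H_out = 8.274 kJ/mol
  T = 342.5 K: K = (1.846, 0.184), RR gives ψ = 0.209, H_out = 5.794 kJ/mol
  T = 340.7 K: K = (1.779, 0.180), RR gives ψ = 0.163, H_out = 4.361 kJ/mol
Linear interpolation between T = 338.9 (H_out = 2.762) and T = 340.7 (H_out = 4.361) on hF = 4.205 gives T ≈ 340.5 K, at which ψ = 0.16.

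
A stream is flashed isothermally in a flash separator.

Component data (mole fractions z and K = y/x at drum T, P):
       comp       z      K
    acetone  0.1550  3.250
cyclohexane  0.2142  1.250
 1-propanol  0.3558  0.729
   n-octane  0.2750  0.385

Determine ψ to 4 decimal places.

ψ = 0.1941

Material balance + equilibrium reduce to Σ zᵢ(Kᵢ−1)/(1+ψ(Kᵢ−1)) = 0.
g(0) = ΣzᵢKᵢ − 1 = 0.1368 and g(1) = 1 − Σzᵢ/Kᵢ = -0.4214, so a root lies in (0, 1).
Newton iteration, ψ⁰ = 0.5:
  ψ = 0.5000: g = -0.14404, g' = -0.4362 → ψ = 0.1698
  ψ = 0.1698: g = 0.01380, g' = -0.5815 → ψ = 0.1935
  ψ = 0.1935: g = 0.00031, g' = -0.5561 → ψ = 0.1941
Converged at ψ = 0.1941.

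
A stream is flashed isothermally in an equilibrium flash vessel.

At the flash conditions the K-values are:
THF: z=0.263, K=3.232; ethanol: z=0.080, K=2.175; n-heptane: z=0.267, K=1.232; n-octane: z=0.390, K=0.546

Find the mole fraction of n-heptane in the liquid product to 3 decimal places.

x_n-heptane = 0.222

Newton–Raphson from V/F = 0.5:
  V/F = 0.500: g = 0.1631, g' = -0.483 → V/F = 0.838
  V/F = 0.838: g = 0.0180, g' = -0.407 → V/F = 0.882
Converged at V/F = 0.882.
Compositions from xᵢ = zᵢ/(1+V/F(Kᵢ−1)), yᵢ = Kᵢxᵢ:
  THF: x = 0.089, y = 0.286
  ethanol: x = 0.039, y = 0.085
  n-heptane: x = 0.222, y = 0.273
  n-octane: x = 0.650, y = 0.355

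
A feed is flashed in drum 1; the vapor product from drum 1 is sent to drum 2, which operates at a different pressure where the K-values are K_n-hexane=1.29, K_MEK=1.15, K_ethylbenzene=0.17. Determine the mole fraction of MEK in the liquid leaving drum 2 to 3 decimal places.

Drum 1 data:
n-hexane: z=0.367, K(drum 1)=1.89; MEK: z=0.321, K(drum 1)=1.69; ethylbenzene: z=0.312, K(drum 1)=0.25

x_MEK (drum 2) = 0.372

Drum 1:
Iterate (Newton) starting at ψ₁ = 0.5:
  ψ₁ = 0.500: g = 0.0163, g' = -0.673 → ψ₁ = 0.524
Converged at ψ₁ = 0.524.
Drum-1 compositions:
  n-hexane: x = 0.250, y = 0.473
  MEK: x = 0.236, y = 0.398
  ethylbenzene: x = 0.514, y = 0.128
Drum-2 feed = drum-1 vapor: z₂ = (0.4731, 0.3985, 0.1285).
Drum 2:
Iterate (Newton) starting at ψ₂ = 0.5:
  ψ₂ = 0.500: g = -0.0069, g' = -0.297 → ψ₂ = 0.477
  ψ₂ = 0.477: g = -0.0002, g' = -0.281 → ψ₂ = 0.476
Converged at ψ₂ = 0.476.
  n-hexane: x = 0.416, y = 0.536
  MEK: x = 0.372, y = 0.428
  ethylbenzene: x = 0.212, y = 0.036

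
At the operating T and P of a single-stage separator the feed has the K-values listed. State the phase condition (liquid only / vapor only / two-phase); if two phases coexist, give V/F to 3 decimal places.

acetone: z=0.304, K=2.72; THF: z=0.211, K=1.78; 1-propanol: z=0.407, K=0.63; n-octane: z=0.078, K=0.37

ΣzᵢKᵢ = 1.488; Σzᵢ/Kᵢ = 1.087.
Both exceed 1, so a two-phase solution exists.
Rachford–Rice: g(ψ) = Σ zᵢ(Kᵢ−1)/(1+ψ(Kᵢ−1)) = 0.
Iterate (Newton) starting at ψ = 0.68:
  ψ = 0.680: g = 0.0614, g' = -0.440 → ψ = 0.819
Converged at ψ = 0.819.

two-phase, V/F = 0.819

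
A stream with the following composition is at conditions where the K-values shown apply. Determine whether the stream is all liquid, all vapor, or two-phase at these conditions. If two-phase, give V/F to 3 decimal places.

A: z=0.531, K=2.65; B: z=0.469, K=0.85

ΣzᵢKᵢ = 1.806; Σzᵢ/Kᵢ = 0.752.
Since Σzᵢ/Kᵢ < 1 the mixture is above its dew point — single vapor phase.

all vapor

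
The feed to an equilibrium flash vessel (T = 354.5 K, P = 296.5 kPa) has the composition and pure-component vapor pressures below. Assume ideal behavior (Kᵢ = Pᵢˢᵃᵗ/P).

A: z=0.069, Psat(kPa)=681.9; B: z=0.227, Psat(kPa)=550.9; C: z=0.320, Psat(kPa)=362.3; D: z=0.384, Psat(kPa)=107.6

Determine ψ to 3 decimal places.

Raoult's law: Kᵢ = Pᵢˢᵃᵗ/P = Pᵢˢᵃᵗ/296.5.
  K_A = 681.9/296.5 = 2.29983, K_B = 550.9/296.5 = 1.85801, K_C = 362.3/296.5 = 1.22192, K_D = 107.6/296.5 = 0.36290
Material balance + equilibrium reduce to Σ zᵢ(Kᵢ−1)/(1+ψ(Kᵢ−1)) = 0.
Check two-phase: ΣzᵢKᵢ = 1.111 > 1 and Σzᵢ/Kᵢ = 1.472 > 1, so g(0) = 0.111 > 0 and g(1) = -0.472 < 0.
Newton–Raphson from ψ = 0.5:
  ψ = 0.500: g = -0.1044, g' = -0.473 → ψ = 0.279
  ψ = 0.279: g = -0.0078, g' = -0.416 → ψ = 0.261
  ψ = 0.261: g = -0.0000, g' = -0.415 → ψ = 0.260
Converged at ψ = 0.260.

ψ = 0.260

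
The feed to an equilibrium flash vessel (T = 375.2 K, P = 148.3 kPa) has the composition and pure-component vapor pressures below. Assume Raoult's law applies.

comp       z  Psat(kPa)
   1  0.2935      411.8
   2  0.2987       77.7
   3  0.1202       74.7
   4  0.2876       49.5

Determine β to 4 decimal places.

Raoult's law: Kᵢ = Pᵢˢᵃᵗ/P = Pᵢˢᵃᵗ/148.3.
  K_1 = 411.8/148.3 = 2.776804, K_2 = 77.7/148.3 = 0.523938, K_3 = 74.7/148.3 = 0.503709, K_4 = 49.5/148.3 = 0.333783
Newton iteration, β⁰ = 0.3:
  β = 0.3000: g = -0.13528, g' = -0.7266 → β = 0.1138
  β = 0.1138: g = 0.01286, g' = -0.8994 → β = 0.1281
  β = 0.1281: g = 0.00016, g' = -0.8779 → β = 0.1283
Converged at β = 0.1283.

β = 0.1283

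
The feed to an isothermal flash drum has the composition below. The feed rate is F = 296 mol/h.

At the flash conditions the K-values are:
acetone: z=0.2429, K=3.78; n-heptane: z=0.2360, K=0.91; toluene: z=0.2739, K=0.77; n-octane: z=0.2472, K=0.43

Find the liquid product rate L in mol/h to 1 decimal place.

Let β = V/F and solve Σ zᵢ(Kᵢ−1)/(1+β(Kᵢ−1)) = 0.
Check two-phase: ΣzᵢKᵢ = 1.4501 > 1 and Σzᵢ/Kᵢ = 1.2542 > 1, so g(0) = 0.4501 > 0 and g(1) = -0.2542 < 0.
Newton iteration, β⁰ = 0.34:
  β = 0.3400: g = 0.08212, g' = -0.6388 → β = 0.4686
  β = 0.4686: g = 0.00823, g' = -0.5239 → β = 0.4843
  β = 0.4843: g = 0.00007, g' = -0.5147 → β = 0.4844
Converged at β = 0.4844.
Then V = β·F = 0.4844·296 = 143.4 mol/h and L = F − V = 152.6 mol/h.

L = 152.6 mol/h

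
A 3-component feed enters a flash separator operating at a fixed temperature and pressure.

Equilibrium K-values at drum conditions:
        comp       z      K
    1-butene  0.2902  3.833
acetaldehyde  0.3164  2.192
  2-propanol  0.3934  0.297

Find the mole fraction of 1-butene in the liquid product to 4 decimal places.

x_1-butene = 0.1028

Rachford–Rice: g(V/F) = Σ zᵢ(Kᵢ−1)/(1+V/F(Kᵢ−1)) = 0.
g(0) = ΣzᵢKᵢ − 1 = 0.9227 and g(1) = 1 − Σzᵢ/Kᵢ = -0.5446, so a root lies in (0, 1).
Iterate (Newton) starting at V/F = 0.33:
  V/F = 0.3300: g = 0.33548, g' = -1.1833 → V/F = 0.6135
  V/F = 0.6135: g = 0.03180, g' = -1.0618 → V/F = 0.6435
  V/F = 0.6435: g = -0.00032, g' = -1.0845 → V/F = 0.6432
Converged at V/F = 0.6432.
Compositions from xᵢ = zᵢ/(1+V/F(Kᵢ−1)), yᵢ = Kᵢxᵢ:
  1-butene: x = 0.1028, y = 0.3942
  acetaldehyde: x = 0.1791, y = 0.3926
  2-propanol: x = 0.7181, y = 0.2133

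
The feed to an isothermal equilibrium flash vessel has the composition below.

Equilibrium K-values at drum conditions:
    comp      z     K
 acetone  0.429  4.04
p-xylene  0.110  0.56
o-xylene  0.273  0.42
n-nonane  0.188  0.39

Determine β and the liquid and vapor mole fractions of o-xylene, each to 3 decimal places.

Let β = V/F and solve Σ zᵢ(Kᵢ−1)/(1+β(Kᵢ−1)) = 0.
g(0) = ΣzᵢKᵢ − 1 = 0.983 and g(1) = 1 − Σzᵢ/Kᵢ = -0.435, so a root lies in (0, 1).
Newton iteration, β⁰ = 0.5:
  β = 0.500: g = 0.0675, g' = -0.986 → β = 0.568
  β = 0.568: g = 0.0018, g' = -0.939 → β = 0.570
Converged at β = 0.570.
Compositions from xᵢ = zᵢ/(1+β(Kᵢ−1)), yᵢ = Kᵢxᵢ:
  acetone: x = 0.157, y = 0.634
  p-xylene: x = 0.147, y = 0.082
  o-xylene: x = 0.408, y = 0.171
  n-nonane: x = 0.288, y = 0.112

β = 0.570, x_o-xylene = 0.408, y_o-xylene = 0.171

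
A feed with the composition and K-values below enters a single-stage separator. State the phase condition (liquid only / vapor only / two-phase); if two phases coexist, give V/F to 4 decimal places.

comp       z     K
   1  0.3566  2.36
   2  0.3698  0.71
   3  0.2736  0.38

two-phase, V/F = 0.3356

ΣzᵢKᵢ = 1.2081; Σzᵢ/Kᵢ = 1.3919.
Both exceed 1, so a two-phase solution exists.
Newton iteration, ψ⁰ = 0.5:
  ψ = 0.5000: g = -0.08260, g' = -0.4971 → ψ = 0.3339
  ψ = 0.3339: g = 0.00089, g' = -0.5173 → ψ = 0.3356
Converged at ψ = 0.3356.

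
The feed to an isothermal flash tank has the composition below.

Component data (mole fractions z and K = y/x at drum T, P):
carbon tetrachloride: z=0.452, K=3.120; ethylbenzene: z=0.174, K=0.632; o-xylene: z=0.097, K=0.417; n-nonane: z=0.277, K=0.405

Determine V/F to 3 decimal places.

Newton–Raphson from V/F = 0.5:
  V/F = 0.500: g = 0.0723, g' = -0.778 → V/F = 0.593
  V/F = 0.593: g = 0.0017, g' = -0.748 → V/F = 0.595
Converged at V/F = 0.595.

V/F = 0.595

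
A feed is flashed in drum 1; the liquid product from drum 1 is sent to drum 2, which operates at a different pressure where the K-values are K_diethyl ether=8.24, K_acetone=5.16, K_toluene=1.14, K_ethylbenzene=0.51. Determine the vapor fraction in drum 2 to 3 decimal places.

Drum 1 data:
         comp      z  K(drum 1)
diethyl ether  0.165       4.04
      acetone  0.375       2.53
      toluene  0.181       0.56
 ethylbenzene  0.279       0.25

Drum 1:
Material balance + equilibrium reduce to Σ zᵢ(Kᵢ−1)/(1+ψ₁(Kᵢ−1)) = 0.
Check two-phase: ΣzᵢKᵢ = 1.786 > 1 and Σzᵢ/Kᵢ = 1.628 > 1, so g(0) = 0.786 > 0 and g(1) = -0.628 < 0.
Iterate (Newton) starting at ψ₁ = 0.5:
  ψ₁ = 0.500: g = 0.0872, g' = -0.981 → ψ₁ = 0.589
  ψ₁ = 0.589: g = -0.0007, g' = -1.006 → ψ₁ = 0.588
Converged at ψ₁ = 0.588.
Drum-1 compositions:
  diethyl ether: x = 0.059, y = 0.239
  acetone: x = 0.197, y = 0.499
  toluene: x = 0.244, y = 0.137
  ethylbenzene: x = 0.499, y = 0.125
Drum-2 feed = drum-1 liquid: z₂ = (0.0592, 0.1974, 0.2442, 0.4992).
Drum 2:
Material balance + equilibrium reduce to Σ zᵢ(Kᵢ−1)/(1+ψ₂(Kᵢ−1)) = 0.
Feasibility: ΣzᵢKᵢ = 2.039, Σzᵢ/Kᵢ = 1.239 — both > 1, two phases present.
Newton–Raphson from ψ₂ = 0.5:
  ψ₂ = 0.500: g = 0.0673, g' = -0.720 → ψ₂ = 0.593
  ψ₂ = 0.593: g = 0.0042, g' = -0.637 → ψ₂ = 0.600
Converged at ψ₂ = 0.600.
  diethyl ether: x = 0.011, y = 0.091
  acetone: x = 0.056, y = 0.291
  toluene: x = 0.225, y = 0.257
  ethylbenzene: x = 0.707, y = 0.361

V/F (drum 2) = 0.600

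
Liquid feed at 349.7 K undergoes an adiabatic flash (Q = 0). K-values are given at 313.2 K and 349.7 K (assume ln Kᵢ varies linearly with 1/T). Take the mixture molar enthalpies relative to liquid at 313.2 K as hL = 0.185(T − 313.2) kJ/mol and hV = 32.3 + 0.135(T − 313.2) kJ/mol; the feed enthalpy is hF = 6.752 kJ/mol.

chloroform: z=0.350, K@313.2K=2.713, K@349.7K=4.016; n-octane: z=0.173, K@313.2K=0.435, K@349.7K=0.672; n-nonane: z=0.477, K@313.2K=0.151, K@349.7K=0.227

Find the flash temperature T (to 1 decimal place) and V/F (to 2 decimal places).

Adiabatic flash: solve Rachford–Rice at each trial T, then check hF = ψ·hV(T) + (1−ψ)·hL(T).
  T = 313.2 K: K = (2.713, 0.435, 0.151), RR gives ψ = 0.072, H_out = 2.338 kJ/mol
  T = 349.7 K: K = (4.016, 0.672, 0.227), RR gives ψ = 0.308, H_out = 16.143 kJ/mol
  T = 331.4 K: K = (3.335, 0.547, 0.187), RR gives ψ = 0.206, H_out = 9.824 kJ/mol
  T = 322.3 K: K = (3.017, 0.489, 0.169), RR gives ψ = 0.145, H_out = 6.296 kJ/mol
  T = 326.9 K: K = (3.176, 0.518, 0.178), RR gives ψ = 0.177, H_out = 8.123 kJ/mol
  T = 324.6 K: K = (3.096, 0.504, 0.173), RR gives ψ = 0.161, H_out = 7.221 kJ/mol
Linear interpolation between T = 322.3 (H_out = 6.296) and T = 324.6 (H_out = 7.221) on hF = 6.752 gives T ≈ 323.4 K, at which ψ = 0.15.

T = 323.4 K, V/F = 0.15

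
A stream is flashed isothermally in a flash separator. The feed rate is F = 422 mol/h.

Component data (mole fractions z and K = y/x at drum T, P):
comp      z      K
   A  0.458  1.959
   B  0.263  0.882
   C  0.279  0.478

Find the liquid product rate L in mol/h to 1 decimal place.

L = 127.2 mol/h

Material balance + equilibrium reduce to Σ zᵢ(Kᵢ−1)/(1+V/F(Kᵢ−1)) = 0.
Check two-phase: ΣzᵢKᵢ = 1.263 > 1 and Σzᵢ/Kᵢ = 1.116 > 1, so g(0) = 0.263 > 0 and g(1) = -0.116 < 0.
Newton–Raphson from V/F = 0.5:
  V/F = 0.500: g = 0.0668, g' = -0.336 → V/F = 0.699
  V/F = 0.699: g = -0.0002, g' = -0.344 → V/F = 0.698
Converged at V/F = 0.698.
Then V = V/F·F = 0.6985·422 = 294.8 mol/h and L = F − V = 127.2 mol/h.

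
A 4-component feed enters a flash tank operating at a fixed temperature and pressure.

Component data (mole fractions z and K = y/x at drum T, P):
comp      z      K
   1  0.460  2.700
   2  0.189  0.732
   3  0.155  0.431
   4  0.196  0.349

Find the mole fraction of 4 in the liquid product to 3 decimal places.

Iterate (Newton) starting at β = 0.5:
  β = 0.500: g = 0.0518, g' = -0.687 → β = 0.575
  β = 0.575: g = 0.0003, g' = -0.682 → β = 0.576
Converged at β = 0.576.
Compositions from xᵢ = zᵢ/(1+β(Kᵢ−1)), yᵢ = Kᵢxᵢ:
  1: x = 0.232, y = 0.628
  2: x = 0.223, y = 0.164
  3: x = 0.231, y = 0.099
  4: x = 0.314, y = 0.109

x_4 = 0.314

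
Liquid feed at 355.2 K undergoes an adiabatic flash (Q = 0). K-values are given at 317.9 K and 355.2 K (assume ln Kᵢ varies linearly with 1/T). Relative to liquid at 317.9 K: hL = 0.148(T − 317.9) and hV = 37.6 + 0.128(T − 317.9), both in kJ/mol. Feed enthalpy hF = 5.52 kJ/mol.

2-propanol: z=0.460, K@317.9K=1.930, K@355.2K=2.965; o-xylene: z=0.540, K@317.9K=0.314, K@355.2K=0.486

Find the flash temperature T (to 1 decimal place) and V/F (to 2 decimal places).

Adiabatic flash: solve Rachford–Rice at each trial T, then check hF = ψ·hV(T) + (1−ψ)·hL(T).
  T = 317.9 K: K = (1.930, 0.314), RR gives ψ = 0.090, H_out = 3.381 kJ/mol
  T = 355.2 K: K = (2.965, 0.486), RR gives ψ = 0.620, H_out = 28.375 kJ/mol
  T = 336.5 K: K = (2.419, 0.395), RR gives ψ = 0.380, H_out = 16.903 kJ/mol
  T = 327.2 K: K = (2.168, 0.353), RR gives ψ = 0.249, H_out = 10.694 kJ/mol
  T = 322.5 K: K = (2.046, 0.333), RR gives ψ = 0.174, H_out = 7.191 kJ/mol
  T = 320.2 K: K = (1.988, 0.324), RR gives ψ = 0.133, H_out = 5.342 kJ/mol
Linear interpolation between T = 320.2 (H_out = 5.342) and T = 322.5 (H_out = 7.191) on hF = 5.52 gives T ≈ 320.4 K, at which ψ = 0.14.

T = 320.4 K, V/F = 0.14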